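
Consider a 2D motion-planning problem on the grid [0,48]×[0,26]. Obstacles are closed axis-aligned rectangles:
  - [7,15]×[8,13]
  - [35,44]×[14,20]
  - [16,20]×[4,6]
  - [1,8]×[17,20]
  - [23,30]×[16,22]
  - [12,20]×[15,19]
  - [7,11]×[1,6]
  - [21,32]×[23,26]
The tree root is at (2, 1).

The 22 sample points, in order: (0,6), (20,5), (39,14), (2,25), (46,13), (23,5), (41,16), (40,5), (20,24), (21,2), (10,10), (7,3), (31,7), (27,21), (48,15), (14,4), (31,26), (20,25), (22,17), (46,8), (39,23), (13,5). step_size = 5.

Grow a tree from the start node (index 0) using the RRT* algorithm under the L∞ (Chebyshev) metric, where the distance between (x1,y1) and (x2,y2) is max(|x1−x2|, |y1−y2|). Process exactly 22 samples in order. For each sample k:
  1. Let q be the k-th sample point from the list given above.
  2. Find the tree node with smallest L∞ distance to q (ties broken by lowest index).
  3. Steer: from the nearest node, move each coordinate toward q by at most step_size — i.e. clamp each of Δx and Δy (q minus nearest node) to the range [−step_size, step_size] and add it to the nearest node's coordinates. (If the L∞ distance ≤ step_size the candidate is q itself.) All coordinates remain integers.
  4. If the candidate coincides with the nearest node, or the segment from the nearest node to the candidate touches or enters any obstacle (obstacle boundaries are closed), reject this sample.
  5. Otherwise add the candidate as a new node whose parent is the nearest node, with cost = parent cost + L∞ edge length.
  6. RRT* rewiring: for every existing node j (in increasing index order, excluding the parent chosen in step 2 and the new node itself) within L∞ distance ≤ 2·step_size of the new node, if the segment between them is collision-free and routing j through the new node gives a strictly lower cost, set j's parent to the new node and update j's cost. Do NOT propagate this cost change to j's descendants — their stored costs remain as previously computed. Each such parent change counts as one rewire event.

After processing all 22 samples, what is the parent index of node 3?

Parent of node 3: 2

1. q=(0,6) nearest=0 d=5 new=(0,6) → add node 1 parent=0 cost=5
2. q=(20,5) nearest=0 d=18 new=(7,5) → blocked by [7,11]×[1,6], reject
3. q=(39,14) nearest=0 d=37 new=(7,6) → blocked by [7,11]×[1,6], reject
4. q=(2,25) nearest=1 d=19 new=(2,11) → add node 2 parent=1 cost=10
5. q=(46,13) nearest=0 d=44 new=(7,6) → blocked by [7,11]×[1,6], reject
6. q=(23,5) nearest=0 d=21 new=(7,5) → blocked by [7,11]×[1,6], reject
7. q=(41,16) nearest=0 d=39 new=(7,6) → blocked by [7,11]×[1,6], reject
8. q=(40,5) nearest=0 d=38 new=(7,5) → blocked by [7,11]×[1,6], reject
9. q=(20,24) nearest=2 d=18 new=(7,16) → add node 3 parent=2 cost=15
10. q=(21,2) nearest=3 d=14 new=(12,11) → blocked by [7,15]×[8,13], reject
11. q=(10,10) nearest=3 d=6 new=(10,11) → blocked by [7,15]×[8,13], reject
12. q=(7,3) nearest=0 d=5 new=(7,3) → blocked by [7,11]×[1,6], reject
13. q=(31,7) nearest=3 d=24 new=(12,11) → blocked by [7,15]×[8,13], reject
14. q=(27,21) nearest=3 d=20 new=(12,21) → blocked by [1,8]×[17,20], reject
15. q=(48,15) nearest=3 d=41 new=(12,15) → blocked by [12,20]×[15,19], reject
16. q=(14,4) nearest=0 d=12 new=(7,4) → blocked by [7,11]×[1,6], reject
17. q=(31,26) nearest=3 d=24 new=(12,21) → blocked by [1,8]×[17,20], reject
18. q=(20,25) nearest=3 d=13 new=(12,21) → blocked by [1,8]×[17,20], reject
19. q=(22,17) nearest=3 d=15 new=(12,17) → blocked by [12,20]×[15,19], reject
20. q=(46,8) nearest=3 d=39 new=(12,11) → blocked by [7,15]×[8,13], reject
21. q=(39,23) nearest=3 d=32 new=(12,21) → blocked by [1,8]×[17,20], reject
22. q=(13,5) nearest=0 d=11 new=(7,5) → blocked by [7,11]×[1,6], reject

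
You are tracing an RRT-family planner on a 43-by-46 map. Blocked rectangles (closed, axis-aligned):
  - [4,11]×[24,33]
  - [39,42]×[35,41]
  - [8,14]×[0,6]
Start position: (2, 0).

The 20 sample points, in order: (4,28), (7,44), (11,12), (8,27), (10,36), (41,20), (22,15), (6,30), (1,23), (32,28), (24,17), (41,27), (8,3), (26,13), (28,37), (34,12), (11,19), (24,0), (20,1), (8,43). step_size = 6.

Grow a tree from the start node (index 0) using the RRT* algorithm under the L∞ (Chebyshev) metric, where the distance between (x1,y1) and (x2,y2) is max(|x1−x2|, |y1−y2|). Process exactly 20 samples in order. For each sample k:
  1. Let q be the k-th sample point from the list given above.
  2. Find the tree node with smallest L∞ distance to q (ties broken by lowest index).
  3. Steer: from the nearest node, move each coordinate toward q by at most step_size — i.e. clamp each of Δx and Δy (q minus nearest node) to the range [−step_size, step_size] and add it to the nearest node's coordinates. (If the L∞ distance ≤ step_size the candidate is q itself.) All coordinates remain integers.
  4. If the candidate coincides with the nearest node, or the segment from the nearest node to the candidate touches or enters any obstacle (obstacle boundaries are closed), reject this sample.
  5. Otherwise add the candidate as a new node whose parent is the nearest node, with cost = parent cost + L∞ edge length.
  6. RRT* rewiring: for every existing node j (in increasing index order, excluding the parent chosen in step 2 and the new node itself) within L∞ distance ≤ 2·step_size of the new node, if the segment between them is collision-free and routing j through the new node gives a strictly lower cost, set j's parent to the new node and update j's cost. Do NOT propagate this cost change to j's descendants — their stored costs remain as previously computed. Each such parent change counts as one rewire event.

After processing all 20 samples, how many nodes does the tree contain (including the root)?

Node count: 17

1. q=(4,28) nearest=0 d=28 new=(4,6) → add node 1 parent=0 cost=6
2. q=(7,44) nearest=1 d=38 new=(7,12) → add node 2 parent=1 cost=12
3. q=(11,12) nearest=2 d=4 new=(11,12) → add node 3 parent=2 cost=16
4. q=(8,27) nearest=2 d=15 new=(8,18) → add node 4 parent=2 cost=18
5. q=(10,36) nearest=4 d=18 new=(10,24) → blocked by [4,11]×[24,33], reject
6. q=(41,20) nearest=3 d=30 new=(17,18) → add node 5 parent=3 cost=22
7. q=(22,15) nearest=5 d=5 new=(22,15) → add node 6 parent=5 cost=27
8. q=(6,30) nearest=4 d=12 new=(6,24) → blocked by [4,11]×[24,33], reject
9. q=(1,23) nearest=4 d=7 new=(2,23) → add node 7 parent=4 cost=24
10. q=(32,28) nearest=6 d=13 new=(28,21) → add node 8 parent=6 cost=33
11. q=(24,17) nearest=6 d=2 new=(24,17) → add node 9 parent=6 cost=29
12. q=(41,27) nearest=8 d=13 new=(34,27) → add node 10 parent=8 cost=39
13. q=(8,3) nearest=1 d=4 new=(8,3) → blocked by [8,14]×[0,6], reject
14. q=(26,13) nearest=6 d=4 new=(26,13) → add node 11 parent=6 cost=31
15. q=(28,37) nearest=10 d=10 new=(28,33) → add node 12 parent=10 cost=45
16. q=(34,12) nearest=11 d=8 new=(32,12) → add node 13 parent=11 cost=37
17. q=(11,19) nearest=4 d=3 new=(11,19) → add node 14 parent=4 cost=21
18. q=(24,0) nearest=13 d=12 new=(26,6) → add node 15 parent=13 cost=43
19. q=(20,1) nearest=15 d=6 new=(20,1) → add node 16 parent=15 cost=49
20. q=(8,43) nearest=7 d=20 new=(8,29) → blocked by [4,11]×[24,33], reject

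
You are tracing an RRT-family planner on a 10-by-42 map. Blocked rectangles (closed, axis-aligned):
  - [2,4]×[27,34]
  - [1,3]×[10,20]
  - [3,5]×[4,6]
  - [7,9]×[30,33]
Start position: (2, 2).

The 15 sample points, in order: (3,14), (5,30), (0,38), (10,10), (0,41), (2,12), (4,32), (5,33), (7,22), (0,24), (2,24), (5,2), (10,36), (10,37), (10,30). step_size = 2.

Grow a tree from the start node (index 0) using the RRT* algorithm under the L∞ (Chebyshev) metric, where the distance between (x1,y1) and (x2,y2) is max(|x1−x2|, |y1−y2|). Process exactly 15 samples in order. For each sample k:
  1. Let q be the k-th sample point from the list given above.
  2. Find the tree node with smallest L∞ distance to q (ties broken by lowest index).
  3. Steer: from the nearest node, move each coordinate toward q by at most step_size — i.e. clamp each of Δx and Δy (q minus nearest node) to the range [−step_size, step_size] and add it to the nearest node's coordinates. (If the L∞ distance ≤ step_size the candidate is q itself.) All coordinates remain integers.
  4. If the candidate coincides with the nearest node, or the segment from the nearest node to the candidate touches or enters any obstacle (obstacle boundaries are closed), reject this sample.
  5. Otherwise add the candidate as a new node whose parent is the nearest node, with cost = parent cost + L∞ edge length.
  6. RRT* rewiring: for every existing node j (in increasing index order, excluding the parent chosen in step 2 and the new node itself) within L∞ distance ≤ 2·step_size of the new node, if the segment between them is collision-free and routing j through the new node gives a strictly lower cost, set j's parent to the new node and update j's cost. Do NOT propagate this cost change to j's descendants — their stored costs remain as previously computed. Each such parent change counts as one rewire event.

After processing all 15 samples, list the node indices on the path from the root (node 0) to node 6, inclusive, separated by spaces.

1. q=(3,14) nearest=0 d=12 new=(3,4) → blocked by [3,5]×[4,6], reject
2. q=(5,30) nearest=0 d=28 new=(4,4) → blocked by [3,5]×[4,6], reject
3. q=(0,38) nearest=0 d=36 new=(0,4) → add node 1 parent=0 cost=2
4. q=(10,10) nearest=0 d=8 new=(4,4) → blocked by [3,5]×[4,6], reject
5. q=(0,41) nearest=1 d=37 new=(0,6) → add node 2 parent=1 cost=4
6. q=(2,12) nearest=2 d=6 new=(2,8) → add node 3 parent=2 cost=6
7. q=(4,32) nearest=3 d=24 new=(4,10) → add node 4 parent=3 cost=8
8. q=(5,33) nearest=4 d=23 new=(5,12) → add node 5 parent=4 cost=10
9. q=(7,22) nearest=5 d=10 new=(7,14) → add node 6 parent=5 cost=12
10. q=(0,24) nearest=6 d=10 new=(5,16) → add node 7 parent=6 cost=14
11. q=(2,24) nearest=7 d=8 new=(3,18) → blocked by [1,3]×[10,20], reject
12. q=(5,2) nearest=0 d=3 new=(4,2) → add node 8 parent=0 cost=2
13. q=(10,36) nearest=7 d=20 new=(7,18) → add node 9 parent=7 cost=16
14. q=(10,37) nearest=9 d=19 new=(9,20) → add node 10 parent=9 cost=18
15. q=(10,30) nearest=10 d=10 new=(10,22) → add node 11 parent=10 cost=20

Path: 0 1 2 3 4 5 6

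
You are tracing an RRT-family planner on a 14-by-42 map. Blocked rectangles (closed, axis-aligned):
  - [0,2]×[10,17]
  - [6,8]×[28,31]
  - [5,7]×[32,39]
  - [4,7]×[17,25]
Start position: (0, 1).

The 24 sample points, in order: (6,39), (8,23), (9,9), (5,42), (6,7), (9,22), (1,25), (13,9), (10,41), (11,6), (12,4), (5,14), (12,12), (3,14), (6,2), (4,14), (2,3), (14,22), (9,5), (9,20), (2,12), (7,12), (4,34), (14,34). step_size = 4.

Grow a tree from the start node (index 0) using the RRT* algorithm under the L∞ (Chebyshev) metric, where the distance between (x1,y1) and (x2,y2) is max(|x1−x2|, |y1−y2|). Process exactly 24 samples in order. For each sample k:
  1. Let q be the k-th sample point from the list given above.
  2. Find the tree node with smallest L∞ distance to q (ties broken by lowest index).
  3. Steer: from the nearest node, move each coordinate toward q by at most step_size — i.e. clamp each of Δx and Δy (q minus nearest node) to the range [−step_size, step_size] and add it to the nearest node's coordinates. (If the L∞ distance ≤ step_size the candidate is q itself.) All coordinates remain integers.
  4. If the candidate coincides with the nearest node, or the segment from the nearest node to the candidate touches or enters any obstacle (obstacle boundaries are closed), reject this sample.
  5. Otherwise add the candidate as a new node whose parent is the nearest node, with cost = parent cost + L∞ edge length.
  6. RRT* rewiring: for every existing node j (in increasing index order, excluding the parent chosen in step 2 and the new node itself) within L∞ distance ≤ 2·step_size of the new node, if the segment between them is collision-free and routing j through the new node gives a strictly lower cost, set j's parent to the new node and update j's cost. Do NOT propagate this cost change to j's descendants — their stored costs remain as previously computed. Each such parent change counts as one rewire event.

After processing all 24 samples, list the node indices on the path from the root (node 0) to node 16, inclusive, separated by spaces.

Path: 0 16

1. q=(6,39) nearest=0 d=38 new=(4,5) → add node 1 parent=0 cost=4
2. q=(8,23) nearest=1 d=18 new=(8,9) → add node 2 parent=1 cost=8
3. q=(9,9) nearest=2 d=1 new=(9,9) → add node 3 parent=2 cost=9
4. q=(5,42) nearest=2 d=33 new=(5,13) → add node 4 parent=2 cost=12
5. q=(6,7) nearest=1 d=2 new=(6,7) → add node 5 parent=1 cost=6
6. q=(9,22) nearest=4 d=9 new=(9,17) → add node 6 parent=4 cost=16
7. q=(1,25) nearest=6 d=8 new=(5,21) → blocked by [4,7]×[17,25], reject
8. q=(13,9) nearest=3 d=4 new=(13,9) → add node 7 parent=3 cost=13
9. q=(10,41) nearest=6 d=24 new=(10,21) → add node 8 parent=6 cost=20
10. q=(11,6) nearest=2 d=3 new=(11,6) → add node 9 parent=2 cost=11
11. q=(12,4) nearest=9 d=2 new=(12,4) → add node 10 parent=9 cost=13
12. q=(5,14) nearest=4 d=1 new=(5,14) → add node 11 parent=4 cost=13
13. q=(12,12) nearest=3 d=3 new=(12,12) → add node 12 parent=3 cost=12
14. q=(3,14) nearest=4 d=2 new=(3,14) → add node 13 parent=4 cost=14
15. q=(6,2) nearest=1 d=3 new=(6,2) → add node 14 parent=1 cost=7
16. q=(4,14) nearest=4 d=1 new=(4,14) → add node 15 parent=4 cost=13
17. q=(2,3) nearest=0 d=2 new=(2,3) → add node 16 parent=0 cost=2; rewire 14→16 (6<7)
18. q=(14,22) nearest=8 d=4 new=(14,22) → add node 17 parent=8 cost=24
19. q=(9,5) nearest=9 d=2 new=(9,5) → add node 18 parent=9 cost=13
20. q=(9,20) nearest=8 d=1 new=(9,20) → add node 19 parent=8 cost=21
21. q=(2,12) nearest=13 d=2 new=(2,12) → blocked by [0,2]×[10,17], reject
22. q=(7,12) nearest=4 d=2 new=(7,12) → add node 20 parent=4 cost=14
23. q=(4,34) nearest=17 d=12 new=(10,26) → add node 21 parent=17 cost=28
24. q=(14,34) nearest=21 d=8 new=(14,30) → add node 22 parent=21 cost=32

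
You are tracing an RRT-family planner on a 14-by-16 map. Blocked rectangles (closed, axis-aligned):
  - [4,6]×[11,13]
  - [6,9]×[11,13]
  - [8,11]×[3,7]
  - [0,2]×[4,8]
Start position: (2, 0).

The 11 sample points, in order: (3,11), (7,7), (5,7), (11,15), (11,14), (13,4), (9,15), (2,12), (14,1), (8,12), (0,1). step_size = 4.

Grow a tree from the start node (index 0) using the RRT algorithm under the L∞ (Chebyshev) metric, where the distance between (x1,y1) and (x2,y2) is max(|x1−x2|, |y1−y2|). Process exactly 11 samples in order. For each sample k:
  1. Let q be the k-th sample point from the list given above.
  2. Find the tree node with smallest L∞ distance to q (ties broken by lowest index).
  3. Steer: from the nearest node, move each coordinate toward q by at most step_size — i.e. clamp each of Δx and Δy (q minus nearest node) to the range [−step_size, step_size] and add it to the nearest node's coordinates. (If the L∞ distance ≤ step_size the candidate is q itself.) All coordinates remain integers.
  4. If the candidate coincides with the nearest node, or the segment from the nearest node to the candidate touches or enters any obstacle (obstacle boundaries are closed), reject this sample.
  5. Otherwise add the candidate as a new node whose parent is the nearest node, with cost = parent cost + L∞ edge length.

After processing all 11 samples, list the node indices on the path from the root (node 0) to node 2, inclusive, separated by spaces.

1. q=(3,11) nearest=0 d=11 new=(3,4) → add node 1 parent=0 cost=4
2. q=(7,7) nearest=1 d=4 new=(7,7) → add node 2 parent=1 cost=8
3. q=(5,7) nearest=2 d=2 new=(5,7) → add node 3 parent=2 cost=10
4. q=(11,15) nearest=2 d=8 new=(11,11) → add node 4 parent=2 cost=12
5. q=(11,14) nearest=4 d=3 new=(11,14) → add node 5 parent=4 cost=15
6. q=(13,4) nearest=2 d=6 new=(11,4) → blocked by [8,11]×[3,7], reject
7. q=(9,15) nearest=5 d=2 new=(9,15) → add node 6 parent=5 cost=17
8. q=(2,12) nearest=2 d=5 new=(3,11) → add node 7 parent=2 cost=12
9. q=(14,1) nearest=2 d=7 new=(11,3) → blocked by [8,11]×[3,7], reject
10. q=(8,12) nearest=4 d=3 new=(8,12) → blocked by [6,9]×[11,13], reject
11. q=(0,1) nearest=0 d=2 new=(0,1) → add node 8 parent=0 cost=2

Path: 0 1 2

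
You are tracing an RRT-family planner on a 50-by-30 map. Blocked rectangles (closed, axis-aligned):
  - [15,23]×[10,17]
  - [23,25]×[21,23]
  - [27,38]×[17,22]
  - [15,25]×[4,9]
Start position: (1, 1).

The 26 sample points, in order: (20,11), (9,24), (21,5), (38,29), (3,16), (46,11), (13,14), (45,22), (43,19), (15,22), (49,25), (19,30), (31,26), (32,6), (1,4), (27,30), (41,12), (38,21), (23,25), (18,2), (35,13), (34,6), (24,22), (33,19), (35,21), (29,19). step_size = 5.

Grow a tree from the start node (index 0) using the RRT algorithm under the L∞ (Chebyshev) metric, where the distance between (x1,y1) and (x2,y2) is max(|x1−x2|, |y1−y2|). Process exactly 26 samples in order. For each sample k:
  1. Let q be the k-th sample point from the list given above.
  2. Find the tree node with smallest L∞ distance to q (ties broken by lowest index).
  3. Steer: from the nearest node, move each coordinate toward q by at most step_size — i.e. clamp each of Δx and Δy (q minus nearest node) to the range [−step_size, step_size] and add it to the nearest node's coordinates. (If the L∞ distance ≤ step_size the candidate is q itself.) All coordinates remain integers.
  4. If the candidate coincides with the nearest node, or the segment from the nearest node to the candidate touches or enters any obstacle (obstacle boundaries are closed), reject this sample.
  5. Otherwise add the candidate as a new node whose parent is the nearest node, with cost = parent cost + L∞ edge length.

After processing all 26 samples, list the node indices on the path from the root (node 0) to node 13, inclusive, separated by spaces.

1. q=(20,11) nearest=0 d=19 new=(6,6) → add node 1 parent=0 cost=5
2. q=(9,24) nearest=1 d=18 new=(9,11) → add node 2 parent=1 cost=10
3. q=(21,5) nearest=2 d=12 new=(14,6) → add node 3 parent=2 cost=15
4. q=(38,29) nearest=3 d=24 new=(19,11) → blocked by [15,23]×[10,17], reject
5. q=(3,16) nearest=2 d=6 new=(4,16) → add node 4 parent=2 cost=15
6. q=(46,11) nearest=3 d=32 new=(19,11) → blocked by [15,23]×[10,17], reject
7. q=(13,14) nearest=2 d=4 new=(13,14) → add node 5 parent=2 cost=14
8. q=(45,22) nearest=3 d=31 new=(19,11) → blocked by [15,23]×[10,17], reject
9. q=(43,19) nearest=3 d=29 new=(19,11) → blocked by [15,23]×[10,17], reject
10. q=(15,22) nearest=5 d=8 new=(15,19) → add node 6 parent=5 cost=19
11. q=(49,25) nearest=6 d=34 new=(20,24) → add node 7 parent=6 cost=24
12. q=(19,30) nearest=7 d=6 new=(19,29) → add node 8 parent=7 cost=29
13. q=(31,26) nearest=7 d=11 new=(25,26) → add node 9 parent=7 cost=29
14. q=(32,6) nearest=6 d=17 new=(20,14) → blocked by [15,23]×[10,17], reject
15. q=(1,4) nearest=0 d=3 new=(1,4) → add node 10 parent=0 cost=3
16. q=(27,30) nearest=9 d=4 new=(27,30) → add node 11 parent=9 cost=33
17. q=(41,12) nearest=9 d=16 new=(30,21) → blocked by [27,38]×[17,22], reject
18. q=(38,21) nearest=11 d=11 new=(32,25) → add node 12 parent=11 cost=38
19. q=(23,25) nearest=9 d=2 new=(23,25) → add node 13 parent=9 cost=31
20. q=(18,2) nearest=3 d=4 new=(18,2) → blocked by [15,25]×[4,9], reject
21. q=(35,13) nearest=12 d=12 new=(35,20) → blocked by [27,38]×[17,22], reject
22. q=(34,6) nearest=7 d=18 new=(25,19) → blocked by [23,25]×[21,23], reject
23. q=(24,22) nearest=13 d=3 new=(24,22) → blocked by [23,25]×[21,23], reject
24. q=(33,19) nearest=12 d=6 new=(33,20) → blocked by [27,38]×[17,22], reject
25. q=(35,21) nearest=12 d=4 new=(35,21) → blocked by [27,38]×[17,22], reject
26. q=(29,19) nearest=12 d=6 new=(29,20) → blocked by [27,38]×[17,22], reject

Path: 0 1 2 5 6 7 9 13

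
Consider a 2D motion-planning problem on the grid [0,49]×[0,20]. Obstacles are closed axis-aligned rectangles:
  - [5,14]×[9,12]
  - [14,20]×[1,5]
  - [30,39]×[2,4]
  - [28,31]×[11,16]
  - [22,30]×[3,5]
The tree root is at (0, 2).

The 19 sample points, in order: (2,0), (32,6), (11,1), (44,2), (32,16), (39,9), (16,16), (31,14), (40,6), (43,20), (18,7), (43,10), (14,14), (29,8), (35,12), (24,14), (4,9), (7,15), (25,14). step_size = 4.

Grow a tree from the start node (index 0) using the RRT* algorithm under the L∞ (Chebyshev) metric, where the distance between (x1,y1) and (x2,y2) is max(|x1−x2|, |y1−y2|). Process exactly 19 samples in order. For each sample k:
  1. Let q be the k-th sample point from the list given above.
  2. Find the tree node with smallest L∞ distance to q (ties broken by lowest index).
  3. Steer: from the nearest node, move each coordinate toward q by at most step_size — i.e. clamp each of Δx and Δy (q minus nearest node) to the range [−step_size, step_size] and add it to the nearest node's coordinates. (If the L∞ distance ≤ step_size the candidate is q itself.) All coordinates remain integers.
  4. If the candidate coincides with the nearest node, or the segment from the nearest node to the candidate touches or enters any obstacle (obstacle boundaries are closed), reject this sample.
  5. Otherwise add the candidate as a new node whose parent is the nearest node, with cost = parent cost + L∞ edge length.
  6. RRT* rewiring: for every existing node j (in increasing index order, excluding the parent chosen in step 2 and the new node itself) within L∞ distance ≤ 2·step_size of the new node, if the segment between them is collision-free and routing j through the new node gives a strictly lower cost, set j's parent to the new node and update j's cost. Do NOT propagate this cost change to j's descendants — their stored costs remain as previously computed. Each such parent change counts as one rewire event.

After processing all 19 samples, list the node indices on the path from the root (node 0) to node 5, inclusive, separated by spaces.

1. q=(2,0) nearest=0 d=2 new=(2,0) → add node 1 parent=0 cost=2
2. q=(32,6) nearest=1 d=30 new=(6,4) → add node 2 parent=1 cost=6
3. q=(11,1) nearest=2 d=5 new=(10,1) → add node 3 parent=2 cost=10
4. q=(44,2) nearest=3 d=34 new=(14,2) → blocked by [14,20]×[1,5], reject
5. q=(32,16) nearest=3 d=22 new=(14,5) → blocked by [14,20]×[1,5], reject
6. q=(39,9) nearest=3 d=29 new=(14,5) → blocked by [14,20]×[1,5], reject
7. q=(16,16) nearest=2 d=12 new=(10,8) → add node 4 parent=2 cost=10
8. q=(31,14) nearest=3 d=21 new=(14,5) → blocked by [14,20]×[1,5], reject
9. q=(40,6) nearest=3 d=30 new=(14,5) → blocked by [14,20]×[1,5], reject
10. q=(43,20) nearest=3 d=33 new=(14,5) → blocked by [14,20]×[1,5], reject
11. q=(18,7) nearest=3 d=8 new=(14,5) → blocked by [14,20]×[1,5], reject
12. q=(43,10) nearest=3 d=33 new=(14,5) → blocked by [14,20]×[1,5], reject
13. q=(14,14) nearest=4 d=6 new=(14,12) → blocked by [5,14]×[9,12], reject
14. q=(29,8) nearest=3 d=19 new=(14,5) → blocked by [14,20]×[1,5], reject
15. q=(35,12) nearest=3 d=25 new=(14,5) → blocked by [14,20]×[1,5], reject
16. q=(24,14) nearest=3 d=14 new=(14,5) → blocked by [14,20]×[1,5], reject
17. q=(4,9) nearest=2 d=5 new=(4,8) → add node 5 parent=2 cost=10
18. q=(7,15) nearest=4 d=7 new=(7,12) → blocked by [5,14]×[9,12], reject
19. q=(25,14) nearest=3 d=15 new=(14,5) → blocked by [14,20]×[1,5], reject

Path: 0 1 2 5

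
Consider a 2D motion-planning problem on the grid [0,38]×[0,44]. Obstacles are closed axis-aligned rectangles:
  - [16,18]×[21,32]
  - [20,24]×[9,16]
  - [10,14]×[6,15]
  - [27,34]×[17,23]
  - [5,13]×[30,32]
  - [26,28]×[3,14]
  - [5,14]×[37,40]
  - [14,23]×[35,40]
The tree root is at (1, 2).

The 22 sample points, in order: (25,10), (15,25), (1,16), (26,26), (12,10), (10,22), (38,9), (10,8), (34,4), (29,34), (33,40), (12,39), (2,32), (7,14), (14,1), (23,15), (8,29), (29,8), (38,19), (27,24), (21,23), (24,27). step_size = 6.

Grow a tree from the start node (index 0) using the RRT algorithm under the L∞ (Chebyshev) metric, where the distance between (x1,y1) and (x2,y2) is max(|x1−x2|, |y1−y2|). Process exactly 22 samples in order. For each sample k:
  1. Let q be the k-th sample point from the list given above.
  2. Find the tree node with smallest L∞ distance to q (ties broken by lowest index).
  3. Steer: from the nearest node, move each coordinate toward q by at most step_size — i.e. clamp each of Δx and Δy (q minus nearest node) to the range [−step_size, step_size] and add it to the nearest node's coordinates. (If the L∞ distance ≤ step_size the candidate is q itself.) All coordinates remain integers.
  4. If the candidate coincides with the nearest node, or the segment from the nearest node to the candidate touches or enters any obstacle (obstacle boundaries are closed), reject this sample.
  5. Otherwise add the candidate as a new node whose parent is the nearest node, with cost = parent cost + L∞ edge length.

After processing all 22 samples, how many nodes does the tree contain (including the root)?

1. q=(25,10) nearest=0 d=24 new=(7,8) → add node 1 parent=0 cost=6
2. q=(15,25) nearest=1 d=17 new=(13,14) → blocked by [10,14]×[6,15], reject
3. q=(1,16) nearest=1 d=8 new=(1,14) → add node 2 parent=1 cost=12
4. q=(26,26) nearest=1 d=19 new=(13,14) → blocked by [10,14]×[6,15], reject
5. q=(12,10) nearest=1 d=5 new=(12,10) → blocked by [10,14]×[6,15], reject
6. q=(10,22) nearest=2 d=9 new=(7,20) → add node 3 parent=2 cost=18
7. q=(38,9) nearest=1 d=31 new=(13,9) → blocked by [10,14]×[6,15], reject
8. q=(10,8) nearest=1 d=3 new=(10,8) → blocked by [10,14]×[6,15], reject
9. q=(34,4) nearest=1 d=27 new=(13,4) → blocked by [10,14]×[6,15], reject
10. q=(29,34) nearest=3 d=22 new=(13,26) → add node 4 parent=3 cost=24
11. q=(33,40) nearest=4 d=20 new=(19,32) → blocked by [16,18]×[21,32], reject
12. q=(12,39) nearest=4 d=13 new=(12,32) → blocked by [5,13]×[30,32], reject
13. q=(2,32) nearest=4 d=11 new=(7,32) → blocked by [5,13]×[30,32], reject
14. q=(7,14) nearest=1 d=6 new=(7,14) → add node 5 parent=1 cost=12
15. q=(14,1) nearest=1 d=7 new=(13,2) → add node 6 parent=1 cost=12
16. q=(23,15) nearest=4 d=11 new=(19,20) → blocked by [16,18]×[21,32], reject
17. q=(8,29) nearest=4 d=5 new=(8,29) → add node 7 parent=4 cost=29
18. q=(29,8) nearest=6 d=16 new=(19,8) → add node 8 parent=6 cost=18
19. q=(38,19) nearest=8 d=19 new=(25,14) → blocked by [20,24]×[9,16], reject
20. q=(27,24) nearest=4 d=14 new=(19,24) → blocked by [16,18]×[21,32], reject
21. q=(21,23) nearest=4 d=8 new=(19,23) → blocked by [16,18]×[21,32], reject
22. q=(24,27) nearest=4 d=11 new=(19,27) → blocked by [16,18]×[21,32], reject

Node count: 9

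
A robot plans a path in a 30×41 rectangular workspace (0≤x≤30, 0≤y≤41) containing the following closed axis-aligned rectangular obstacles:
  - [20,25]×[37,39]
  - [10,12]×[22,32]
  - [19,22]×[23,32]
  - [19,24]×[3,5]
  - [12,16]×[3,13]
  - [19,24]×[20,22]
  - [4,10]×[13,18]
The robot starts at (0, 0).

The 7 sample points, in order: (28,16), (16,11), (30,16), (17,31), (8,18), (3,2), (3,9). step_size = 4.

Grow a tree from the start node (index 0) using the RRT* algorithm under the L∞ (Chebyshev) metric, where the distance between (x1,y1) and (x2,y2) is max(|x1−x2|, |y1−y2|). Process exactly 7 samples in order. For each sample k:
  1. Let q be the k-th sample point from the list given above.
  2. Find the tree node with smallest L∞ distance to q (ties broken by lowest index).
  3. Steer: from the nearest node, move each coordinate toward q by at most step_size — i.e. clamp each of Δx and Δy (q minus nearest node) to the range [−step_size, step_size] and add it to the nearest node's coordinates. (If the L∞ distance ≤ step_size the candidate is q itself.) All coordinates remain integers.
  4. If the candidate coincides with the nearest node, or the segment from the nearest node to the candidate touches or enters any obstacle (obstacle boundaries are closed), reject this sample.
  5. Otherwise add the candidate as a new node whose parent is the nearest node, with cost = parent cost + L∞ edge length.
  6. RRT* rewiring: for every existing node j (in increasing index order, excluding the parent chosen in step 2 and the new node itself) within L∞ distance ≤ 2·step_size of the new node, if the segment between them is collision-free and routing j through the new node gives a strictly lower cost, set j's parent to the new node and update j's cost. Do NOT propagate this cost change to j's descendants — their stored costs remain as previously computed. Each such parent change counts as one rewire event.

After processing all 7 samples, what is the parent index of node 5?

Parent of node 5: 1

1. q=(28,16) nearest=0 d=28 new=(4,4) → add node 1 parent=0 cost=4
2. q=(16,11) nearest=1 d=12 new=(8,8) → add node 2 parent=1 cost=8
3. q=(30,16) nearest=2 d=22 new=(12,12) → blocked by [12,16]×[3,13], reject
4. q=(17,31) nearest=2 d=23 new=(12,12) → blocked by [12,16]×[3,13], reject
5. q=(8,18) nearest=2 d=10 new=(8,12) → add node 3 parent=2 cost=12
6. q=(3,2) nearest=1 d=2 new=(3,2) → add node 4 parent=1 cost=6
7. q=(3,9) nearest=1 d=5 new=(3,8) → add node 5 parent=1 cost=8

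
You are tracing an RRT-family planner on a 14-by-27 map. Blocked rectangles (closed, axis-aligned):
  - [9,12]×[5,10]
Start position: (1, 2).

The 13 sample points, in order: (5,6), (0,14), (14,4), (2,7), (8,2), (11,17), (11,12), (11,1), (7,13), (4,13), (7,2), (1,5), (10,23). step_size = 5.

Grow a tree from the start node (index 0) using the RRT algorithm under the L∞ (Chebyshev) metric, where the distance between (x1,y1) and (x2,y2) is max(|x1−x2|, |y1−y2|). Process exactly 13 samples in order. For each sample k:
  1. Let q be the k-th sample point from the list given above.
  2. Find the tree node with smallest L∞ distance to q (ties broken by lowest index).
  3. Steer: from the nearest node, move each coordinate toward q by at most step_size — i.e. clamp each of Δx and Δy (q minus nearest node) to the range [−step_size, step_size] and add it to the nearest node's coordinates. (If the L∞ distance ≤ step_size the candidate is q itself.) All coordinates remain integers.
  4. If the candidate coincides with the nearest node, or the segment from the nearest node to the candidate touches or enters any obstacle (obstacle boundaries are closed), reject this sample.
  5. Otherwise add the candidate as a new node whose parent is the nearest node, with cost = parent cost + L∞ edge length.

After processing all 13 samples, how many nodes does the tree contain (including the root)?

1. q=(5,6) nearest=0 d=4 new=(5,6) → add node 1 parent=0 cost=4
2. q=(0,14) nearest=1 d=8 new=(0,11) → add node 2 parent=1 cost=9
3. q=(14,4) nearest=1 d=9 new=(10,4) → add node 3 parent=1 cost=9
4. q=(2,7) nearest=1 d=3 new=(2,7) → add node 4 parent=1 cost=7
5. q=(8,2) nearest=3 d=2 new=(8,2) → add node 5 parent=3 cost=11
6. q=(11,17) nearest=4 d=10 new=(7,12) → add node 6 parent=4 cost=12
7. q=(11,12) nearest=6 d=4 new=(11,12) → add node 7 parent=6 cost=16
8. q=(11,1) nearest=3 d=3 new=(11,1) → add node 8 parent=3 cost=12
9. q=(7,13) nearest=6 d=1 new=(7,13) → add node 9 parent=6 cost=13
10. q=(4,13) nearest=6 d=3 new=(4,13) → add node 10 parent=6 cost=15
11. q=(7,2) nearest=5 d=1 new=(7,2) → add node 11 parent=5 cost=12
12. q=(1,5) nearest=4 d=2 new=(1,5) → add node 12 parent=4 cost=9
13. q=(10,23) nearest=9 d=10 new=(10,18) → add node 13 parent=9 cost=18

Node count: 14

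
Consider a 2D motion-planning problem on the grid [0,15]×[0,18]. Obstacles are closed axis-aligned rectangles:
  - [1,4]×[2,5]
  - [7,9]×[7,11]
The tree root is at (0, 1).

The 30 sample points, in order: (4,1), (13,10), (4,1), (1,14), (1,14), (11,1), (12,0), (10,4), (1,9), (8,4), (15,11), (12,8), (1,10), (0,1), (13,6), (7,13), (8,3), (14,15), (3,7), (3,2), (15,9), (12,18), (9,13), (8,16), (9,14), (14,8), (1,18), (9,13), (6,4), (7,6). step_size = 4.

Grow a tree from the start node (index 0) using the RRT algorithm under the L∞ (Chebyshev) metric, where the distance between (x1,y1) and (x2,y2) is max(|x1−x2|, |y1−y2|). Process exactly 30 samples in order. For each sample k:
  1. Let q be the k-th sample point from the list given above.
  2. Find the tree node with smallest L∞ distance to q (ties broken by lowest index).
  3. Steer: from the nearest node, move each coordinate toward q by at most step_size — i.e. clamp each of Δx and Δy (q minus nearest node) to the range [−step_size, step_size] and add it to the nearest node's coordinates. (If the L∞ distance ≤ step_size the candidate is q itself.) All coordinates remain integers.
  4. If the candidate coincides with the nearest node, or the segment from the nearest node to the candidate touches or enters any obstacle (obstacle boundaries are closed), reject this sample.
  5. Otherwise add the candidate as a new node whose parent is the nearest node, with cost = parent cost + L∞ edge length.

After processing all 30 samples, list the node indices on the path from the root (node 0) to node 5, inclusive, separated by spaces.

1. q=(4,1) nearest=0 d=4 new=(4,1) → add node 1 parent=0 cost=4
2. q=(13,10) nearest=1 d=9 new=(8,5) → add node 2 parent=1 cost=8
3. q=(4,1) nearest=1 d=0 → coincident, reject
4. q=(1,14) nearest=2 d=9 new=(4,9) → add node 3 parent=2 cost=12
5. q=(1,14) nearest=3 d=5 new=(1,13) → add node 4 parent=3 cost=16
6. q=(11,1) nearest=2 d=4 new=(11,1) → add node 5 parent=2 cost=12
7. q=(12,0) nearest=5 d=1 new=(12,0) → add node 6 parent=5 cost=13
8. q=(10,4) nearest=2 d=2 new=(10,4) → add node 7 parent=2 cost=10
9. q=(1,9) nearest=3 d=3 new=(1,9) → add node 8 parent=3 cost=15
10. q=(8,4) nearest=2 d=1 new=(8,4) → add node 9 parent=2 cost=9
11. q=(15,11) nearest=2 d=7 new=(12,9) → add node 10 parent=2 cost=12
12. q=(12,8) nearest=10 d=1 new=(12,8) → add node 11 parent=10 cost=13
13. q=(1,10) nearest=8 d=1 new=(1,10) → add node 12 parent=8 cost=16
14. q=(0,1) nearest=0 d=0 → coincident, reject
15. q=(13,6) nearest=11 d=2 new=(13,6) → add node 13 parent=11 cost=15
16. q=(7,13) nearest=3 d=4 new=(7,13) → add node 14 parent=3 cost=16
17. q=(8,3) nearest=9 d=1 new=(8,3) → add node 15 parent=9 cost=10
18. q=(14,15) nearest=10 d=6 new=(14,13) → add node 16 parent=10 cost=16
19. q=(3,7) nearest=3 d=2 new=(3,7) → add node 17 parent=3 cost=14
20. q=(3,2) nearest=1 d=1 new=(3,2) → blocked by [1,4]×[2,5], reject
21. q=(15,9) nearest=10 d=3 new=(15,9) → add node 18 parent=10 cost=15
22. q=(12,18) nearest=14 d=5 new=(11,17) → add node 19 parent=14 cost=20
23. q=(9,13) nearest=14 d=2 new=(9,13) → add node 20 parent=14 cost=18
24. q=(8,16) nearest=14 d=3 new=(8,16) → add node 21 parent=14 cost=19
25. q=(9,14) nearest=20 d=1 new=(9,14) → add node 22 parent=20 cost=19
26. q=(14,8) nearest=18 d=1 new=(14,8) → add node 23 parent=18 cost=16
27. q=(1,18) nearest=4 d=5 new=(1,17) → add node 24 parent=4 cost=20
28. q=(9,13) nearest=20 d=0 → coincident, reject
29. q=(6,4) nearest=2 d=2 new=(6,4) → add node 25 parent=2 cost=10
30. q=(7,6) nearest=2 d=1 new=(7,6) → add node 26 parent=2 cost=9

Path: 0 1 2 5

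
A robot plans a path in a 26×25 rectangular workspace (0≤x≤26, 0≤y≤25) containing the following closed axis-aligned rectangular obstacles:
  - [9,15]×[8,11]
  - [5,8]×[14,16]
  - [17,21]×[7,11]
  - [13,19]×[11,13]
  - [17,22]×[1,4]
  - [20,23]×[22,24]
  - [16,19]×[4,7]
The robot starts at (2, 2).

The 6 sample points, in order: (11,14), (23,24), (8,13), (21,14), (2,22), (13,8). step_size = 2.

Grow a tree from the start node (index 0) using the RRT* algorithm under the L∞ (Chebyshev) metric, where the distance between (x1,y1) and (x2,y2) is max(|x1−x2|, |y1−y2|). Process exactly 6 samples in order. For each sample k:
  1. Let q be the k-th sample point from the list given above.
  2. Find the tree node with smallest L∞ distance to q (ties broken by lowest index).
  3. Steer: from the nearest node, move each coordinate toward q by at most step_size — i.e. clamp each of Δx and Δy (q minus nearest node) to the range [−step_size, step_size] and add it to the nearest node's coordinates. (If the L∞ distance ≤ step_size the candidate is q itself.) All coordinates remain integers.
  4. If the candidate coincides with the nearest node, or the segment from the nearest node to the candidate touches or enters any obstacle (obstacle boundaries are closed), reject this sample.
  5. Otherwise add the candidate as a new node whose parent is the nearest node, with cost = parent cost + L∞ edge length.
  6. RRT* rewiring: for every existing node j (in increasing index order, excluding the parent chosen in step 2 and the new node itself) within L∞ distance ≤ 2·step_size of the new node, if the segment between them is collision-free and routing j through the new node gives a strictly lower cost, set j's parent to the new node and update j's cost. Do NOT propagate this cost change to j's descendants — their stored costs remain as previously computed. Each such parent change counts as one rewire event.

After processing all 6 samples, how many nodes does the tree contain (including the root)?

1. q=(11,14) nearest=0 d=12 new=(4,4) → add node 1 parent=0 cost=2
2. q=(23,24) nearest=1 d=20 new=(6,6) → add node 2 parent=1 cost=4
3. q=(8,13) nearest=2 d=7 new=(8,8) → add node 3 parent=2 cost=6
4. q=(21,14) nearest=3 d=13 new=(10,10) → blocked by [9,15]×[8,11], reject
5. q=(2,22) nearest=3 d=14 new=(6,10) → add node 4 parent=3 cost=8
6. q=(13,8) nearest=3 d=5 new=(10,8) → blocked by [9,15]×[8,11], reject

Node count: 5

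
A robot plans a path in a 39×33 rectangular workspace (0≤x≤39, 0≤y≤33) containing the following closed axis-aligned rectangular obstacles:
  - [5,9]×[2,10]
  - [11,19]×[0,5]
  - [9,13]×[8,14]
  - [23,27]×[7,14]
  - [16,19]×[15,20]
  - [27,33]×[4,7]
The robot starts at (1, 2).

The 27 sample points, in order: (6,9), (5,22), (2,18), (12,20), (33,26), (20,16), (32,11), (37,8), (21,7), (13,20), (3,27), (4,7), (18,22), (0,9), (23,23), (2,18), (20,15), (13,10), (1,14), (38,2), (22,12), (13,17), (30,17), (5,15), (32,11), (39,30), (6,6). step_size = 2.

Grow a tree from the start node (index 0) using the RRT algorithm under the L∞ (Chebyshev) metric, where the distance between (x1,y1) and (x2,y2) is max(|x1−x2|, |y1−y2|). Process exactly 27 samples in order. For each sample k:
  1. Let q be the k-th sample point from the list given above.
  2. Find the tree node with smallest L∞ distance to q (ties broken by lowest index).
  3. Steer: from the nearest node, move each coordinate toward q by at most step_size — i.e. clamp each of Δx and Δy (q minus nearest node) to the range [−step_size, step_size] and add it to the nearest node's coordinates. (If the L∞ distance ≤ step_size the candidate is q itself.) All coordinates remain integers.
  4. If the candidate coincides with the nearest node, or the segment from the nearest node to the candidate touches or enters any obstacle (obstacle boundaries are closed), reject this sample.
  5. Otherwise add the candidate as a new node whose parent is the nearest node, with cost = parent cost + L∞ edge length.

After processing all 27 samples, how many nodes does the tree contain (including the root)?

1. q=(6,9) nearest=0 d=7 new=(3,4) → add node 1 parent=0 cost=2
2. q=(5,22) nearest=1 d=18 new=(5,6) → blocked by [5,9]×[2,10], reject
3. q=(2,18) nearest=1 d=14 new=(2,6) → add node 2 parent=1 cost=4
4. q=(12,20) nearest=2 d=14 new=(4,8) → add node 3 parent=2 cost=6
5. q=(33,26) nearest=3 d=29 new=(6,10) → blocked by [5,9]×[2,10], reject
6. q=(20,16) nearest=3 d=16 new=(6,10) → blocked by [5,9]×[2,10], reject
7. q=(32,11) nearest=3 d=28 new=(6,10) → blocked by [5,9]×[2,10], reject
8. q=(37,8) nearest=3 d=33 new=(6,8) → blocked by [5,9]×[2,10], reject
9. q=(21,7) nearest=3 d=17 new=(6,7) → blocked by [5,9]×[2,10], reject
10. q=(13,20) nearest=3 d=12 new=(6,10) → blocked by [5,9]×[2,10], reject
11. q=(3,27) nearest=3 d=19 new=(3,10) → add node 4 parent=3 cost=8
12. q=(4,7) nearest=3 d=1 new=(4,7) → add node 5 parent=3 cost=7
13. q=(18,22) nearest=3 d=14 new=(6,10) → blocked by [5,9]×[2,10], reject
14. q=(0,9) nearest=2 d=3 new=(0,8) → add node 6 parent=2 cost=6
15. q=(23,23) nearest=3 d=19 new=(6,10) → blocked by [5,9]×[2,10], reject
16. q=(2,18) nearest=4 d=8 new=(2,12) → add node 7 parent=4 cost=10
17. q=(20,15) nearest=3 d=16 new=(6,10) → blocked by [5,9]×[2,10], reject
18. q=(13,10) nearest=3 d=9 new=(6,10) → blocked by [5,9]×[2,10], reject
19. q=(1,14) nearest=7 d=2 new=(1,14) → add node 8 parent=7 cost=12
20. q=(38,2) nearest=3 d=34 new=(6,6) → blocked by [5,9]×[2,10], reject
21. q=(22,12) nearest=3 d=18 new=(6,10) → blocked by [5,9]×[2,10], reject
22. q=(13,17) nearest=3 d=9 new=(6,10) → blocked by [5,9]×[2,10], reject
23. q=(30,17) nearest=3 d=26 new=(6,10) → blocked by [5,9]×[2,10], reject
24. q=(5,15) nearest=7 d=3 new=(4,14) → add node 9 parent=7 cost=12
25. q=(32,11) nearest=3 d=28 new=(6,10) → blocked by [5,9]×[2,10], reject
26. q=(39,30) nearest=3 d=35 new=(6,10) → blocked by [5,9]×[2,10], reject
27. q=(6,6) nearest=3 d=2 new=(6,6) → blocked by [5,9]×[2,10], reject

Node count: 10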